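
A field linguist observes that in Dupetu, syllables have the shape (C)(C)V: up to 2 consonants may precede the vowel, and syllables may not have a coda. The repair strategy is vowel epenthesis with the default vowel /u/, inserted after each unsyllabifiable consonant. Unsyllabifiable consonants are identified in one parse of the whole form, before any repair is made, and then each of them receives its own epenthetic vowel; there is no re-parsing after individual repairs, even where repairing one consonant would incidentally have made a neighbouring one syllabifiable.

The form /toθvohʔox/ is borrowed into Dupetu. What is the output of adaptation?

The consonants /x/ cannot be parsed into a legal (C)(C)V syllable (no codas are permitted; onsets may contain at most 2 consonants).
Each unlicensed consonant becomes the onset of a new syllable: /x/ → /xu/.

toθvohʔoxu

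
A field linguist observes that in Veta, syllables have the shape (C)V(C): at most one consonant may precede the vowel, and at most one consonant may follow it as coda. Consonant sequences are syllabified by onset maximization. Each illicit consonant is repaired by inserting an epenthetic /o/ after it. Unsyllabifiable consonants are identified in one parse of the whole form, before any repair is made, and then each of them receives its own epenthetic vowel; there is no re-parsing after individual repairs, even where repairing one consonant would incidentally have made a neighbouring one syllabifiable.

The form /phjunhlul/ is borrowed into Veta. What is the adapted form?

The consonants /p/, /h/, /h/ cannot be parsed into a legal (C)V(C) syllable (at most one coda consonant is licensed; onsets are limited to one consonant).
Inserting the epenthetic vowel yields /p/ → /po/, /h/ → /ho/, /h/ → /ho/.

pohojunholul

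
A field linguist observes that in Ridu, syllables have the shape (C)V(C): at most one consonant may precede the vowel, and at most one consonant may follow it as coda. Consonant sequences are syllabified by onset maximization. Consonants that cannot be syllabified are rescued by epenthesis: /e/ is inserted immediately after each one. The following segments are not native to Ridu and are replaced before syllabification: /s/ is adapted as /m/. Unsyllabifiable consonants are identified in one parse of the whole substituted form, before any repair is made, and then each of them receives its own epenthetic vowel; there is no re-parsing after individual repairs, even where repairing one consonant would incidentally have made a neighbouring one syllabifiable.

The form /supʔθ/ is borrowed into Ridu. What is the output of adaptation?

mupʔeθe

Substitution: /s/ → /m/, giving /mupʔθ/.
The consonants /ʔ/, /θ/ cannot be parsed into a legal (C)V(C) syllable (at most one coda consonant is licensed; onsets are limited to one consonant).
Epenthesis after each stranded consonant: /ʔ/ → /ʔe/, /θ/ → /θe/.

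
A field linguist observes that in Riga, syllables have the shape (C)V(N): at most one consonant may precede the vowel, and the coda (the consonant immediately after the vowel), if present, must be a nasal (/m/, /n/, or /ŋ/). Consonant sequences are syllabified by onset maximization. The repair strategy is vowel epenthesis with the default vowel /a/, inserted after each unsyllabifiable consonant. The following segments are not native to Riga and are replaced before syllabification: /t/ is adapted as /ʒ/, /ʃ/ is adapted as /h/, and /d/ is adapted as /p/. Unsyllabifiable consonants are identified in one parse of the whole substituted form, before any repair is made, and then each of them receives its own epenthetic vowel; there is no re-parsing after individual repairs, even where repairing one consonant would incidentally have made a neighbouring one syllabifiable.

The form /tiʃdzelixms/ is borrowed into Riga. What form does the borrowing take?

ʒihapazelixamasa

Substitution: /t/ → /ʒ/, /ʃ/ → /h/, /d/ → /p/, giving /ʒihpzelixms/.
Under (C)V(N), the unsyllabifiable consonants are /h/, /p/, /x/, /m/, /s/ (only a nasal (/m/, /n/, or /ŋ/) is licensed in coda position; onsets are limited to one consonant).
Inserting the epenthetic vowel yields /h/ → /ha/, /p/ → /pa/, /x/ → /xa/, /m/ → /ma/, /s/ → /sa/.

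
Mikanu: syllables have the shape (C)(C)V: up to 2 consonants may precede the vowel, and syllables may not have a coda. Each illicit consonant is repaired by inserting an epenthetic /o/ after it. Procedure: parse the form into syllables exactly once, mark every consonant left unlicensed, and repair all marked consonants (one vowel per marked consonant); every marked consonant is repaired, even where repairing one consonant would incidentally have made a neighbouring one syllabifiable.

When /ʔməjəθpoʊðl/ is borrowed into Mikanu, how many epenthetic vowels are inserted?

The unsyllabifiable consonants are /ð/, /l/; each receives one epenthetic vowel.

2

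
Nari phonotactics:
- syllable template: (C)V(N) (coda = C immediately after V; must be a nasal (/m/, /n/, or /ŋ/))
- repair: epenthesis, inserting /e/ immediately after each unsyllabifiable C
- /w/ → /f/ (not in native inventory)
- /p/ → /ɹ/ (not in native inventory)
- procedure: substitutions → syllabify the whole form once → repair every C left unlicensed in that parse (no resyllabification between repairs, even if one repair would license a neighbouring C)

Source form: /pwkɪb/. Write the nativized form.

ɹefekɪbe

Substitution: /p/ → /ɹ/, /w/ → /f/, giving /ɹfkɪb/.
Syllabifying with onset maximization leaves /ɹ/, /f/, /b/ stranded (only a nasal (/m/, /n/, or /ŋ/) is licensed in coda position; onsets are limited to one consonant).
Inserting the epenthetic vowel yields /ɹ/ → /ɹe/, /f/ → /fe/, /b/ → /be/.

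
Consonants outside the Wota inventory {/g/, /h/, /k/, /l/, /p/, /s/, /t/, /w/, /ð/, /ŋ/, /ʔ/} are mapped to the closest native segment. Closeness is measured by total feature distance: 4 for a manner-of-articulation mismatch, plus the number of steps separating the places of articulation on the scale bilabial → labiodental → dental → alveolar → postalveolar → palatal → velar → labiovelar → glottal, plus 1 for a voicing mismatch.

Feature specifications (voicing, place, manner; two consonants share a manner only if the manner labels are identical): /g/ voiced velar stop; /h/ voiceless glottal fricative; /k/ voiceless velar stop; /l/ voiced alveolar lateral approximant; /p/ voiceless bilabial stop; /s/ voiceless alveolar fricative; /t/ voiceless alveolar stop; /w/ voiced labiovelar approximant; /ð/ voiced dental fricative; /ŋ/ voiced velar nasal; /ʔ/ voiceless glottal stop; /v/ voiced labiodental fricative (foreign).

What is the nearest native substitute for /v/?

/ð/ is closest: same manner (fricative), place distance 1 (labiodental→dental), same voicing; total 1. Next closest is /s/ at distance 3.

ð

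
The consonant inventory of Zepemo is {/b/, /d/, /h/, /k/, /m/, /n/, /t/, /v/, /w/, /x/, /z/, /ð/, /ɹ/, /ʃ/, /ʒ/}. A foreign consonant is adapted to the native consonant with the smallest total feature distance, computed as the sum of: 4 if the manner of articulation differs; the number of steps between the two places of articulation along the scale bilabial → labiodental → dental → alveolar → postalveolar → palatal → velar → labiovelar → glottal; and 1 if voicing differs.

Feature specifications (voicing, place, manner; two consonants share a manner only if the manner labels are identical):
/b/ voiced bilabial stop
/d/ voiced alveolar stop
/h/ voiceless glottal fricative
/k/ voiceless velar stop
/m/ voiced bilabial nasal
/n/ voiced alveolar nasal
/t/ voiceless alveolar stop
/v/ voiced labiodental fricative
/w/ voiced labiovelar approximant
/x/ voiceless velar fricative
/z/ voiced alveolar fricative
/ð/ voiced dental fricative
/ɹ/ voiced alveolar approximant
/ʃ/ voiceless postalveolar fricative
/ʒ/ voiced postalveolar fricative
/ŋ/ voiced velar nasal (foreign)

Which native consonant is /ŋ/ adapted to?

/n/ is closest: same manner (nasal), place distance 3 (velar→alveolar), same voicing; total 3. Next closest is /k/ at distance 5.

n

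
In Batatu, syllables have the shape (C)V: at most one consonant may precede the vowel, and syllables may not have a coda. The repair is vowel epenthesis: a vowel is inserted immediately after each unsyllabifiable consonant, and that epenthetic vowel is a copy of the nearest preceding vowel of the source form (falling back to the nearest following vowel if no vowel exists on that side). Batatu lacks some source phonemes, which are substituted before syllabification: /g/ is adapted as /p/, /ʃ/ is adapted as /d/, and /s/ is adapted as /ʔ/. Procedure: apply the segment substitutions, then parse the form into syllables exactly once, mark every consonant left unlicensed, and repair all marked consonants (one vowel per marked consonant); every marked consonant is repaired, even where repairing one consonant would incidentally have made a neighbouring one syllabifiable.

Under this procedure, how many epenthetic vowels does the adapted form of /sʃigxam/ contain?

3

After substitution the input is /ʔdipxam/.
The unsyllabifiable consonants are /ʔ/, /p/, /m/; each receives one epenthetic vowel.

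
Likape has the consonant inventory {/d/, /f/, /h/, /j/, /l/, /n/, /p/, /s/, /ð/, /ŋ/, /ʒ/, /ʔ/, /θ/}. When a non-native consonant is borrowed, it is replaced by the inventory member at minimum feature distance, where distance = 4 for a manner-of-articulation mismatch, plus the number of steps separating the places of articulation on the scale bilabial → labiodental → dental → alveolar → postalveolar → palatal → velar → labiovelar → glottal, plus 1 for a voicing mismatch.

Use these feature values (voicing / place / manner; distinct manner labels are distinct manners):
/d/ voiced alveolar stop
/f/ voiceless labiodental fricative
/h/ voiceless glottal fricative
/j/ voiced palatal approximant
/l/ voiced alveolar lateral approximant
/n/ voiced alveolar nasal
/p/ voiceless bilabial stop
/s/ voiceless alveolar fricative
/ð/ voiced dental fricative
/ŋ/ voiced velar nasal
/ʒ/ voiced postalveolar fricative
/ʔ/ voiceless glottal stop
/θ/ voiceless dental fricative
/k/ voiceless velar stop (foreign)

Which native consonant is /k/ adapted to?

ʔ

/ʔ/ is closest: same manner (stop), place distance 2 (velar→glottal), same voicing; total 2. Next closest is /d/ at distance 4.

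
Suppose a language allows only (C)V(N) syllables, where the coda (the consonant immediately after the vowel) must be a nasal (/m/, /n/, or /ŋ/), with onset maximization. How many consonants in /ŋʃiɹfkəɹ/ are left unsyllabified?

4

Syllabifying with onset maximization leaves /ŋ/, /ɹ/, /f/, /ɹ/ stranded (only a nasal (/m/, /n/, or /ŋ/) is licensed in coda position; onsets are limited to one consonant).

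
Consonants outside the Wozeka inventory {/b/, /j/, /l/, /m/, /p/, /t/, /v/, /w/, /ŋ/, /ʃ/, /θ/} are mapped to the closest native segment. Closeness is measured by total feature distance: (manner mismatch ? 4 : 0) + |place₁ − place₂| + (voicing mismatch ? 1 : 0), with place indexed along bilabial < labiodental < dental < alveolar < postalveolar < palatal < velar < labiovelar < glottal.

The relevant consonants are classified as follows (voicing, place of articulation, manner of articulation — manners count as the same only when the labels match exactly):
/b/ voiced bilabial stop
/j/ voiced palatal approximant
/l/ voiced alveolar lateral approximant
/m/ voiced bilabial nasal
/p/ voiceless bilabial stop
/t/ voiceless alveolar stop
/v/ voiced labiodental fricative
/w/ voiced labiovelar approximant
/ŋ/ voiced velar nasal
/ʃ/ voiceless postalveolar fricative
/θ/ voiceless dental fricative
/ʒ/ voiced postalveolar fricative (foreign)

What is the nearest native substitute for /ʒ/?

ʃ

/ʃ/ is closest: same manner (fricative), place distance 0 (postalveolar→postalveolar), voicing differs (+1); total 1. Next closest is /v/ at distance 3.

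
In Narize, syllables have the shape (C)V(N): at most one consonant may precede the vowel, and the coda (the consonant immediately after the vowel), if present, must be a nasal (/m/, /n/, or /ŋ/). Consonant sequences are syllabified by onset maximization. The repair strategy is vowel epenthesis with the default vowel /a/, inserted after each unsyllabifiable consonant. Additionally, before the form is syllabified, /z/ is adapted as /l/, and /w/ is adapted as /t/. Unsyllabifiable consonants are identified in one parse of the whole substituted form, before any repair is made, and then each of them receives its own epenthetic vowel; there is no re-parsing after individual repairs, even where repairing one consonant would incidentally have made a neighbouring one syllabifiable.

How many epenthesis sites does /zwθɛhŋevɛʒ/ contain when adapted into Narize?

After substitution the input is /ltθɛhŋevɛʒ/.
The unsyllabifiable consonants are /l/, /t/, /h/, /ʒ/; each receives one epenthetic vowel.

4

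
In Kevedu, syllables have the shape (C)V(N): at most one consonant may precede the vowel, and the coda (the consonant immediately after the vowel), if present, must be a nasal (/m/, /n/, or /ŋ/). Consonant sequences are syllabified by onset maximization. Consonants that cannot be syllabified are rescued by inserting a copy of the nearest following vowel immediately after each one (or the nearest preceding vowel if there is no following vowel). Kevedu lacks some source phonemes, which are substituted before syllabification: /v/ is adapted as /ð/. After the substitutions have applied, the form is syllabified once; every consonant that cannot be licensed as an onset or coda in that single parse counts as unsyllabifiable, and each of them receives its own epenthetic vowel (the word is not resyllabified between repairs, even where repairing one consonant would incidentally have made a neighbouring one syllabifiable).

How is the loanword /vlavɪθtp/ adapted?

ðalaðɪθɪtɪpɪ

Substitution: /v/ → /ð/, giving /ðlaðɪθtp/.
Syllabifying with onset maximization leaves /ð/, /θ/, /t/, /p/ stranded (only a nasal (/m/, /n/, or /ŋ/) is licensed in coda position; onsets are limited to one consonant).
Epenthesis after each stranded consonant: /ð/ → /ða/, /θ/ → /θɪ/, /t/ → /tɪ/, /p/ → /pɪ/.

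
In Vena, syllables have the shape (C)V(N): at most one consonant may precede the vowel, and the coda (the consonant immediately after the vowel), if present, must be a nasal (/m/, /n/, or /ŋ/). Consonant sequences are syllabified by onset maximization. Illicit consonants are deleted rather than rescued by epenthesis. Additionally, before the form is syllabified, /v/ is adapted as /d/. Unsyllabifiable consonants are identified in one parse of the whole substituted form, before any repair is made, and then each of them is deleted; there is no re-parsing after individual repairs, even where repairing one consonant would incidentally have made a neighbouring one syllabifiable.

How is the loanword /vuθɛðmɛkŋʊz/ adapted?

Substitution: /v/ → /d/, giving /duθɛðmɛkŋʊz/.
The consonants /ð/, /k/, /z/ cannot be parsed into a legal (C)V(N) syllable (only a nasal (/m/, /n/, or /ŋ/) is licensed in coda position; onsets are limited to one consonant).
Deleting the stranded consonants removes /ð/, /k/, /z/.

duθɛmɛŋʊ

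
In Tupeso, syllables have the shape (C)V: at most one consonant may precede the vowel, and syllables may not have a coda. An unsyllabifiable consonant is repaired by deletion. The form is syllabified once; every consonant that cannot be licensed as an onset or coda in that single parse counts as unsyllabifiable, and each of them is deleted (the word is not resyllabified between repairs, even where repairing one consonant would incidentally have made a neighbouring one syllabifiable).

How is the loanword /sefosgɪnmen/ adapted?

Under (C)V, the unsyllabifiable consonants are /s/, /n/, /n/ (no codas are permitted; onsets are limited to one consonant).
Deletion applies to /s/, /n/, /n/.

sefogɪme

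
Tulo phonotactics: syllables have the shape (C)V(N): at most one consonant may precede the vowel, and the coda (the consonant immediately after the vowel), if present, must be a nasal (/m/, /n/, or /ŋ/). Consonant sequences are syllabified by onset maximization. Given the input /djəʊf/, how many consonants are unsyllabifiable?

The consonants /d/, /f/ cannot be parsed into a legal (C)V(N) syllable (only a nasal (/m/, /n/, or /ŋ/) is licensed in coda position; onsets are limited to one consonant).

2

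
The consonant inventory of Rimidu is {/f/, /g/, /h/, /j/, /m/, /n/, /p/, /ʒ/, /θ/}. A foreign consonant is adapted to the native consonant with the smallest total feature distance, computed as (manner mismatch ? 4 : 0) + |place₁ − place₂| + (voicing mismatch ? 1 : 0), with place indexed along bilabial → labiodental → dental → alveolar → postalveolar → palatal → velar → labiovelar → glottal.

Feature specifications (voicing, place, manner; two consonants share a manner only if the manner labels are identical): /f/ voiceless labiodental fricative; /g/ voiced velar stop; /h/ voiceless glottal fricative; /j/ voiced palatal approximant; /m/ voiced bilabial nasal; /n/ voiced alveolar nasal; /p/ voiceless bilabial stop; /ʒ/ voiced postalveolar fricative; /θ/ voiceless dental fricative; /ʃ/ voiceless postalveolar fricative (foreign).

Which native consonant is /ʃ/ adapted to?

ʒ

/ʒ/ is closest: same manner (fricative), place distance 0 (postalveolar→postalveolar), voicing differs (+1); total 1. Next closest is /θ/ at distance 2.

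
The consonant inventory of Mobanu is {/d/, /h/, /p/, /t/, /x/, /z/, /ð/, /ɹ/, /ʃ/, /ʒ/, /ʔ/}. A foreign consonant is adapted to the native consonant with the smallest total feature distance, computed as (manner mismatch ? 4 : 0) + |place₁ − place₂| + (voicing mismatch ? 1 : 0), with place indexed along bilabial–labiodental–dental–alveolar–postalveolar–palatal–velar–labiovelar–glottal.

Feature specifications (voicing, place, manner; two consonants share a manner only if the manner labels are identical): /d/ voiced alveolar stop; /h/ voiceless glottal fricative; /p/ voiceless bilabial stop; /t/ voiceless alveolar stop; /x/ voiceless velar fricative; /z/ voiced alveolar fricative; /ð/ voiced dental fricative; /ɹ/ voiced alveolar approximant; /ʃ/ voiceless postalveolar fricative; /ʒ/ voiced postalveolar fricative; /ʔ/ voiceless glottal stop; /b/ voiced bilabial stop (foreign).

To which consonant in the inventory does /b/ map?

p

/p/ is closest: same manner (stop), place distance 0 (bilabial→bilabial), voicing differs (+1); total 1. Next closest is /d/ at distance 3.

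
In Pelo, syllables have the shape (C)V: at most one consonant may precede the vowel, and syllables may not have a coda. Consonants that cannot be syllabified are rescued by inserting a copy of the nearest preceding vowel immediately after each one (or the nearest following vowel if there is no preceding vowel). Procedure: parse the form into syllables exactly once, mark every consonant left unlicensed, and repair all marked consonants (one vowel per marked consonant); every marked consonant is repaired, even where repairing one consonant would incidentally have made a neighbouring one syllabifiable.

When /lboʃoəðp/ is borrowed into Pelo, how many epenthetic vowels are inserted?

3

The unsyllabifiable consonants are /l/, /ð/, /p/; each receives one epenthetic vowel.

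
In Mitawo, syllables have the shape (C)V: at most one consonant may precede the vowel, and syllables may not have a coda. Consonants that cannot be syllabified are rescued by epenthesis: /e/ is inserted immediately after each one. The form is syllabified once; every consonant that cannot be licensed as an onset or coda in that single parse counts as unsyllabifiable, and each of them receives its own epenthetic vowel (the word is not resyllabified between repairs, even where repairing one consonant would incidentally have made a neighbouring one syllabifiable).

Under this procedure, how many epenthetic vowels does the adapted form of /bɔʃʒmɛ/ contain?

The unsyllabifiable consonants are /ʃ/, /ʒ/; each receives one epenthetic vowel.

2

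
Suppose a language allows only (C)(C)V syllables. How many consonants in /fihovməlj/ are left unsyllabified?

2

Under (C)(C)V, the unsyllabifiable consonants are /l/, /j/ (no codas are permitted; onsets may contain at most 2 consonants).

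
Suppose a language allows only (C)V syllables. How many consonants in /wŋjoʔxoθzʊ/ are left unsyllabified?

The consonants /w/, /ŋ/, /ʔ/, /θ/ cannot be parsed into a legal (C)V syllable (no codas are permitted; onsets are limited to one consonant).

4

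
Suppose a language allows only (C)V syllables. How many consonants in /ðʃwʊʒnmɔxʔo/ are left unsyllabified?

5

Under (C)V, the unsyllabifiable consonants are /ð/, /ʃ/, /ʒ/, /n/, /x/ (no codas are permitted; onsets are limited to one consonant).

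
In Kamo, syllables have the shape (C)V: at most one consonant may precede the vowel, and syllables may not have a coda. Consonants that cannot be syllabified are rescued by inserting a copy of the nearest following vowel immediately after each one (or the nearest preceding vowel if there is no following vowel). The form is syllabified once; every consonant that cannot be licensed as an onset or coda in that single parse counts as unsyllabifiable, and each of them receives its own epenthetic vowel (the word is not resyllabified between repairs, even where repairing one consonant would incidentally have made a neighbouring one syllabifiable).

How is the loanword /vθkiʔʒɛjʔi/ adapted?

Under (C)V, the unsyllabifiable consonants are /v/, /θ/, /ʔ/, /j/ (no codas are permitted; onsets are limited to one consonant).
Each unlicensed consonant becomes the onset of a new syllable: /v/ → /vi/, /θ/ → /θi/, /ʔ/ → /ʔɛ/, /j/ → /ji/.

viθikiʔɛʒɛjiʔi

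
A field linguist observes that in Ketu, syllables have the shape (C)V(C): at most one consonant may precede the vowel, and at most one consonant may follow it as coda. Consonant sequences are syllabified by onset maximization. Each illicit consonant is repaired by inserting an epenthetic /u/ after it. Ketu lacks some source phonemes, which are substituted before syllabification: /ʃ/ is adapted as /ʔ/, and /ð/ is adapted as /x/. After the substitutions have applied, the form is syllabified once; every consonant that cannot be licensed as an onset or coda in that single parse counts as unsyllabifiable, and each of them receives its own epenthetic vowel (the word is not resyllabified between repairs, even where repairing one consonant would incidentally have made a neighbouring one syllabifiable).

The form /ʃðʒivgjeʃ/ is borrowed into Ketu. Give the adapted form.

ʔuxuʒivgujeʔ

Substitution: /ʃ/ → /ʔ/, /ð/ → /x/, giving /ʔxʒivgjeʔ/.
Syllabifying with onset maximization leaves /ʔ/, /x/, /g/ stranded (at most one coda consonant is licensed; onsets are limited to one consonant).
Epenthesis after each stranded consonant: /ʔ/ → /ʔu/, /x/ → /xu/, /g/ → /gu/.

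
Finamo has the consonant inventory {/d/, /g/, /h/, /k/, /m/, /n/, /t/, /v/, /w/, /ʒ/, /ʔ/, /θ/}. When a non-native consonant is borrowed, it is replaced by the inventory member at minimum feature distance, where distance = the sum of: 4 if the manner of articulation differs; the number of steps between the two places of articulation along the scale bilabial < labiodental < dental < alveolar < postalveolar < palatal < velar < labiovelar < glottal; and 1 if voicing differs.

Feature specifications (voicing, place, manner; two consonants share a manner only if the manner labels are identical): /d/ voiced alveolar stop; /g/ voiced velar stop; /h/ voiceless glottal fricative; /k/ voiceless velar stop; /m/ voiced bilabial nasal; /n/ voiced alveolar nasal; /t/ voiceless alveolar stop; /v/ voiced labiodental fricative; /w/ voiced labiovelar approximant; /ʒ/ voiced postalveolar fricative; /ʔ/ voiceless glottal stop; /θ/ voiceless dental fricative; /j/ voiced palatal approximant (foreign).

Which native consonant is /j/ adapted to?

/w/ is closest: same manner (approximant), place distance 2 (palatal→labiovelar), same voicing; total 2. Next closest is /g/ at distance 5.

w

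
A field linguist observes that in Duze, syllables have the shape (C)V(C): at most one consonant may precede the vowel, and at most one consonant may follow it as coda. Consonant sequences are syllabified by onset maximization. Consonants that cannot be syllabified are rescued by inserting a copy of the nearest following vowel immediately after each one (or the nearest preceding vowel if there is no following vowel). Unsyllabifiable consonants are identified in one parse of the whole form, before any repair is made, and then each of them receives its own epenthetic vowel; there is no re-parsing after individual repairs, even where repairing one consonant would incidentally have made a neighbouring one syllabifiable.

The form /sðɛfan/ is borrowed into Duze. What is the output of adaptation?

Under (C)V(C), the unsyllabifiable consonants are /s/ (at most one coda consonant is licensed; onsets are limited to one consonant).
Inserting the epenthetic vowel yields /s/ → /sɛ/.

sɛðɛfan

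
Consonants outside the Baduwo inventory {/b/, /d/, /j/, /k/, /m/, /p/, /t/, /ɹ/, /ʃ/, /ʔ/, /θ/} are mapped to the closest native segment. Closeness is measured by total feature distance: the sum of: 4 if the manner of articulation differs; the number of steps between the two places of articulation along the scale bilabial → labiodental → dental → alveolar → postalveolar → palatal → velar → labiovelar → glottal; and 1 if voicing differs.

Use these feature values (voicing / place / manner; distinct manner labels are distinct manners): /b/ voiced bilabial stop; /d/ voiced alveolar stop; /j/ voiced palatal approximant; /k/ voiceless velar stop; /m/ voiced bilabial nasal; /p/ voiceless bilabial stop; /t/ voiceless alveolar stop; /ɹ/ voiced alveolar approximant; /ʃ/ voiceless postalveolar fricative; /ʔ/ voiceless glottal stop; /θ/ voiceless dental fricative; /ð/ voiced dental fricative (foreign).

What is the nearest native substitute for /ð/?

/θ/ is closest: same manner (fricative), place distance 0 (dental→dental), voicing differs (+1); total 1. Next closest is /ʃ/ at distance 3.

θ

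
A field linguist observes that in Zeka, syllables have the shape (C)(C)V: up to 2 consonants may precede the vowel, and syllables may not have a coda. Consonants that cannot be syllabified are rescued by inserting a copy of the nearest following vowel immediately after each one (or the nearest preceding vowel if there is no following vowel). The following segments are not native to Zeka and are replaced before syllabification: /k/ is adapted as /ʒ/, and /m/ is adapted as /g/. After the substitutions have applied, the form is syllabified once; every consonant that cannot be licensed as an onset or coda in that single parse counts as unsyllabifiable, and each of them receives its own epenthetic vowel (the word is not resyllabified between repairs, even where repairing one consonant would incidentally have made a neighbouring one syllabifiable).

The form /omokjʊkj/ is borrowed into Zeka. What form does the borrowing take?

Substitution: /m/ → /g/, /k/ → /ʒ/, giving /ogoʒjʊʒj/.
Syllabifying with onset maximization leaves /ʒ/, /j/ stranded (no codas are permitted; onsets may contain at most 2 consonants).
Epenthesis after each stranded consonant: /ʒ/ → /ʒʊ/, /j/ → /jʊ/.

ogoʒjʊʒʊjʊ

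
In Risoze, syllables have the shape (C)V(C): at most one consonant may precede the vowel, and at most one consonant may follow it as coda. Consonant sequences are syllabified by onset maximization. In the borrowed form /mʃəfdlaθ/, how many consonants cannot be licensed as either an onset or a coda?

2

Under (C)V(C), the unsyllabifiable consonants are /m/, /d/ (at most one coda consonant is licensed; onsets are limited to one consonant).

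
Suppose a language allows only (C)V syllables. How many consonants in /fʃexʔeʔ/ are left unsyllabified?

3

Under (C)V, the unsyllabifiable consonants are /f/, /x/, /ʔ/ (no codas are permitted; onsets are limited to one consonant).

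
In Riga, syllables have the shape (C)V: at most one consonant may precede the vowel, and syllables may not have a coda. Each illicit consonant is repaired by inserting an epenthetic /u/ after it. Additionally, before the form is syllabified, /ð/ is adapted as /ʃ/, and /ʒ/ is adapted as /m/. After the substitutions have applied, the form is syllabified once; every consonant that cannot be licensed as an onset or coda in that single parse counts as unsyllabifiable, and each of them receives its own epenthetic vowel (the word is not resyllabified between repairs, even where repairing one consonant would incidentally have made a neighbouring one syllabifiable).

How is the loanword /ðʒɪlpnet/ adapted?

Substitution: /ð/ → /ʃ/, /ʒ/ → /m/, giving /ʃmɪlpnet/.
Syllabifying with onset maximization leaves /ʃ/, /l/, /p/, /t/ stranded (no codas are permitted; onsets are limited to one consonant).
Each unlicensed consonant becomes the onset of a new syllable: /ʃ/ → /ʃu/, /l/ → /lu/, /p/ → /pu/, /t/ → /tu/.

ʃumɪlupunetu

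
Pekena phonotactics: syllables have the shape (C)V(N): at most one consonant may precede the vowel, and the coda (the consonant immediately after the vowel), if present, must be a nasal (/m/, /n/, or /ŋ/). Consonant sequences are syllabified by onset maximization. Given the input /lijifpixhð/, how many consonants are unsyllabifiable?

The consonants /f/, /x/, /h/, /ð/ cannot be parsed into a legal (C)V(N) syllable (only a nasal (/m/, /n/, or /ŋ/) is licensed in coda position; onsets are limited to one consonant).

4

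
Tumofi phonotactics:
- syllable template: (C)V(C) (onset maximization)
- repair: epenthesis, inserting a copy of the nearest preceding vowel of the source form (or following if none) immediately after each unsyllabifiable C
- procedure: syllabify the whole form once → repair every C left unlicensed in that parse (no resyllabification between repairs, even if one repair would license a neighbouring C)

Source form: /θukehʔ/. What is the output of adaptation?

θukehʔe

Under (C)V(C), the unsyllabifiable consonants are /ʔ/ (at most one coda consonant is licensed; onsets are limited to one consonant).
Inserting the epenthetic vowel yields /ʔ/ → /ʔe/.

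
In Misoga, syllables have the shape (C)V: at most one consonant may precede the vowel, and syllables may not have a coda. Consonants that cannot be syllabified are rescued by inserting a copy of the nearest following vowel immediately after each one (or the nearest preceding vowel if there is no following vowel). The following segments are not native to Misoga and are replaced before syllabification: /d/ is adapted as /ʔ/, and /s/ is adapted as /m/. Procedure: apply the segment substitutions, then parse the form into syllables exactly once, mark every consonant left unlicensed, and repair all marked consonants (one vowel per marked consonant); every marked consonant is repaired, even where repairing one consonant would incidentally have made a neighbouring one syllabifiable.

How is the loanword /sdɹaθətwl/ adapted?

maʔaɹaθətəwələ

Substitution: /s/ → /m/, /d/ → /ʔ/, giving /mʔɹaθətwl/.
Under (C)V, the unsyllabifiable consonants are /m/, /ʔ/, /t/, /w/, /l/ (no codas are permitted; onsets are limited to one consonant).
Inserting the epenthetic vowel yields /m/ → /ma/, /ʔ/ → /ʔa/, /t/ → /tə/, /w/ → /wə/, /l/ → /lə/.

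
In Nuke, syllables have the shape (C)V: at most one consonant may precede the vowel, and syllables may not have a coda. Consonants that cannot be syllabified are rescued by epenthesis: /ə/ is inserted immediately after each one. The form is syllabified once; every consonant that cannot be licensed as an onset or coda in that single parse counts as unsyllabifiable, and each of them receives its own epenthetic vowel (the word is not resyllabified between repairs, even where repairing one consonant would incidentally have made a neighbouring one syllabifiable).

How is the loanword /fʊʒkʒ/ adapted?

Syllabifying with onset maximization leaves /ʒ/, /k/, /ʒ/ stranded (no codas are permitted; onsets are limited to one consonant).
Epenthesis after each stranded consonant: /ʒ/ → /ʒə/, /k/ → /kə/, /ʒ/ → /ʒə/.

fʊʒəkəʒə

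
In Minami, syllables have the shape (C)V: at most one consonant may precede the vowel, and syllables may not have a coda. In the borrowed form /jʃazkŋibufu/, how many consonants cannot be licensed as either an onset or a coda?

Under (C)V, the unsyllabifiable consonants are /j/, /z/, /k/ (no codas are permitted; onsets are limited to one consonant).

3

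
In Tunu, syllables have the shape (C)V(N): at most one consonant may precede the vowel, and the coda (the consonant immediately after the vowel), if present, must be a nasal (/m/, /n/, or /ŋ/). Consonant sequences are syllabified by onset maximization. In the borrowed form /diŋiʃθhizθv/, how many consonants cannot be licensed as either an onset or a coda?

5

Syllabifying with onset maximization leaves /ʃ/, /θ/, /z/, /θ/, /v/ stranded (only a nasal (/m/, /n/, or /ŋ/) is licensed in coda position; onsets are limited to one consonant).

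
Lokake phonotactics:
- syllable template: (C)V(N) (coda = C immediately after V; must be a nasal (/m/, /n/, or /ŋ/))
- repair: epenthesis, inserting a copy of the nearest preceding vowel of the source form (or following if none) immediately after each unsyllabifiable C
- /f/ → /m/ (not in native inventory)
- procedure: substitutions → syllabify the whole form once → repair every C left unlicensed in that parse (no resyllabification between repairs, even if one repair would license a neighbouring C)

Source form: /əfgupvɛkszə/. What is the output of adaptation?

əmgupuvɛkɛsɛzə

Substitution: /f/ → /m/, giving /əmgupvɛkszə/.
Under (C)V(N), the unsyllabifiable consonants are /p/, /k/, /s/ (only a nasal (/m/, /n/, or /ŋ/) is licensed in coda position; onsets are limited to one consonant).
Epenthesis after each stranded consonant: /p/ → /pu/, /k/ → /kɛ/, /s/ → /sɛ/.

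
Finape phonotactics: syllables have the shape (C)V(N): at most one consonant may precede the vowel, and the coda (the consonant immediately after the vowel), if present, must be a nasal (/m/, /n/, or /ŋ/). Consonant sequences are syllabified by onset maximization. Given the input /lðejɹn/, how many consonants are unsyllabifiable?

4

Under (C)V(N), the unsyllabifiable consonants are /l/, /j/, /ɹ/, /n/ (only a nasal (/m/, /n/, or /ŋ/) is licensed in coda position; onsets are limited to one consonant).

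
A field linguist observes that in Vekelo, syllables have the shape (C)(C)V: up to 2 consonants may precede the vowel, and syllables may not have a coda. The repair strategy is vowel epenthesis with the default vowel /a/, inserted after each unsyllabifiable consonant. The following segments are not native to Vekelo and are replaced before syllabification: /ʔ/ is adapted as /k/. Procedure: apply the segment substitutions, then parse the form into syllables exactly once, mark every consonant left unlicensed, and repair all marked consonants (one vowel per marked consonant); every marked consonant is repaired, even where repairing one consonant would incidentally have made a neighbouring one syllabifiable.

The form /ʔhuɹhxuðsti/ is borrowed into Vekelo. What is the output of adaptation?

Substitution: /ʔ/ → /k/, giving /khuɹhxuðsti/.
Syllabifying with onset maximization leaves /ɹ/, /ð/ stranded (no codas are permitted; onsets may contain at most 2 consonants).
Inserting the epenthetic vowel yields /ɹ/ → /ɹa/, /ð/ → /ða/.

khuɹahxuðasti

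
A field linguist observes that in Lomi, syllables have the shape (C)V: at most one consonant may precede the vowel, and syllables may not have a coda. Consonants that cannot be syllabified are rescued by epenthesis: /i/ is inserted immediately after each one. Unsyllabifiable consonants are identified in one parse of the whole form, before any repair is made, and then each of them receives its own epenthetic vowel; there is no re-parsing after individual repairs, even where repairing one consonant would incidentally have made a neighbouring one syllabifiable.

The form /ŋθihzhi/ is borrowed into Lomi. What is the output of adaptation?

ŋiθihizihi

The consonants /ŋ/, /h/, /z/ cannot be parsed into a legal (C)V syllable (no codas are permitted; onsets are limited to one consonant).
Epenthesis after each stranded consonant: /ŋ/ → /ŋi/, /h/ → /hi/, /z/ → /zi/.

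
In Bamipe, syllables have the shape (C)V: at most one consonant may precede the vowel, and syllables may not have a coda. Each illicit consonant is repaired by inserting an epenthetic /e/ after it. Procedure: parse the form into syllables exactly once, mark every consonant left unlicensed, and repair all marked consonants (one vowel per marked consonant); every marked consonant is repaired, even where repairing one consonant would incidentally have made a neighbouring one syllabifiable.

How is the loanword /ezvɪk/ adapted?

ezevɪke

The consonants /z/, /k/ cannot be parsed into a legal (C)V syllable (no codas are permitted; onsets are limited to one consonant).
Inserting the epenthetic vowel yields /z/ → /ze/, /k/ → /ke/.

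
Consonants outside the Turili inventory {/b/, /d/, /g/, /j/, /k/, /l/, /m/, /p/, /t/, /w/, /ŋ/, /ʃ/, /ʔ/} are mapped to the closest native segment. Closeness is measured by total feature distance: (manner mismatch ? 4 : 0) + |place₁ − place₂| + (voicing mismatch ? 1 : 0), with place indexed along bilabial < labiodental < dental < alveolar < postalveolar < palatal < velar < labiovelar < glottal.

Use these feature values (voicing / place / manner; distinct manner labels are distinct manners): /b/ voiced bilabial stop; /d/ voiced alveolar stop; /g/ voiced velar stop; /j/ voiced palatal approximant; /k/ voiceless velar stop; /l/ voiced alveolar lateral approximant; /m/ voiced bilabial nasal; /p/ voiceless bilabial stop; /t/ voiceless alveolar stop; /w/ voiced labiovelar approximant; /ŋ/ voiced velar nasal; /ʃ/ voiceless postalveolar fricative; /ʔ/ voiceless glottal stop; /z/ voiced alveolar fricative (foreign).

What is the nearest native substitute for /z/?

/ʃ/ is closest: same manner (fricative), place distance 1 (alveolar→postalveolar), voicing differs (+1); total 2. Next closest is /d/ at distance 4.

ʃ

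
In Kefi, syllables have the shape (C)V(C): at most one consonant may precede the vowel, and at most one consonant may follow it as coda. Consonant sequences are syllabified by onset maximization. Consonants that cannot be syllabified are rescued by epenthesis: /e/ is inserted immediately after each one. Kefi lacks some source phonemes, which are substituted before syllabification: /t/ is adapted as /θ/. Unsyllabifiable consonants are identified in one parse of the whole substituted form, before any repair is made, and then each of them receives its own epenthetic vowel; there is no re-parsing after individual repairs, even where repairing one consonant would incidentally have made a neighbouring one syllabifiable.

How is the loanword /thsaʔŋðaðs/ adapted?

Substitution: /t/ → /θ/, giving /θhsaʔŋðaðs/.
The consonants /θ/, /h/, /ŋ/, /s/ cannot be parsed into a legal (C)V(C) syllable (at most one coda consonant is licensed; onsets are limited to one consonant).
Epenthesis after each stranded consonant: /θ/ → /θe/, /h/ → /he/, /ŋ/ → /ŋe/, /s/ → /se/.

θehesaʔŋeðaðse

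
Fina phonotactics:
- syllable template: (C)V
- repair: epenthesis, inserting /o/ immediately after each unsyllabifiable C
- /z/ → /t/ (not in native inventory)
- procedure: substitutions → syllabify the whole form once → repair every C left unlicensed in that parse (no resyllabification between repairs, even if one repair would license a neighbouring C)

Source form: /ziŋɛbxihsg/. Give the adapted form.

tiŋɛboxihosogo

Substitution: /z/ → /t/, giving /tiŋɛbxihsg/.
The consonants /b/, /h/, /s/, /g/ cannot be parsed into a legal (C)V syllable (no codas are permitted; onsets are limited to one consonant).
Epenthesis after each stranded consonant: /b/ → /bo/, /h/ → /ho/, /s/ → /so/, /g/ → /go/.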